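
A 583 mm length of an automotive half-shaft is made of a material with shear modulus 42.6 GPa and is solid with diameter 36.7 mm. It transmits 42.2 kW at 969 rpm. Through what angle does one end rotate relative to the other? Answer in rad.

ω = 2π·969/60 = 101.5 rad/s, so T = P/ω = 42.2×10³ / 101.5 = 415.9 N·m.
J = πd⁴/32 = π(0.0367)⁴/32 = 1.781×10^-7 m⁴.
θ = T·L/(G·J) = 415.9 × 0.583 / (42.6×10⁹ × 1.781×10^-7) = 0.03196 rad.

0.0320 rad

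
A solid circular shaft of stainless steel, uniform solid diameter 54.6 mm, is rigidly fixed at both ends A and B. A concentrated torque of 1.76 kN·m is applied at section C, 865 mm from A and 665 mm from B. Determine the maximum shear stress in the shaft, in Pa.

3.11e7 Pa

With uniform GJ and both ends fixed, compatibility θ_AC = θ_CB gives T_A·a = T_B·b, together with T_A + T_B = T₀.
T_A = T₀·b/(a+b) = 1760·665/1530 = 765.0 N·m; T_B = 995.0 N·m.
τ in each portion: τ_AC = 2.39×10^7 Pa, τ_CB = 3.11×10^7 Pa; maximum is in CB.
τ_max = T_CB·r/J = 995.0·0.0273/8.73×10^-7 = 3.113×10^7 Pa.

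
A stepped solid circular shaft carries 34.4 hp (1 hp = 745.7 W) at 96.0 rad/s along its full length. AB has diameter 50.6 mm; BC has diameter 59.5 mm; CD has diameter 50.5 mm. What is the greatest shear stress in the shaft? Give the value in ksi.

1.53 ksi

ω = 96.0 rad/s, so T = P/ω = 34.4×745.7 / 96.00 = 267.2 N·m.
Under the same torque, τ_max = 16T/(πd³) is largest where d is smallest — segment CD (d = 50.5 mm).
τ_max = 16·267.2/(π·(0.0505)³) = 1.057×10^7 Pa.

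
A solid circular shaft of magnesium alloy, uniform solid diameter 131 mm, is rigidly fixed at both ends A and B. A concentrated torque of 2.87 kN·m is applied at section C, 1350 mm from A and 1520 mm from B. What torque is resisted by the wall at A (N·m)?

With uniform GJ and both ends fixed, compatibility θ_AC = θ_CB gives T_A·a = T_B·b, together with T_A + T_B = T₀.
T_A = T₀·b/(a+b) = 2870·1520/2870 = 1520 N·m; T_B = 1350 N·m.

1520 N·m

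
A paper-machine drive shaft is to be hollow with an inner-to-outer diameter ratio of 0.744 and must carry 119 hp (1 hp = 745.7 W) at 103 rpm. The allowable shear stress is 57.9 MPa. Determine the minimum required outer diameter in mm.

101 mm

ω = 2π·103/60 = 10.79 rad/s, so T = P/ω = 119×745.7 / 10.79 = 8227 N·m.
For a hollow shaft with d_i/d_o = 0.744: τ_max = 16T/(π d_o³ (1−k⁴)), so d_o = [16T/(π τ_allow (1−k⁴))]^(1/3) = [16·8227/(π·5.79×10^7·0.6936)]^(1/3) = 0.1014 m.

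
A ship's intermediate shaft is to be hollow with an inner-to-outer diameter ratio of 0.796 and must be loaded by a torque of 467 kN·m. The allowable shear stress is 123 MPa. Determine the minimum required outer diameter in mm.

318 mm

For a hollow shaft with d_i/d_o = 0.796: τ_max = 16T/(π d_o³ (1−k⁴)), so d_o = [16T/(π τ_allow (1−k⁴))]^(1/3) = [16·467000/(π·1.23×10^8·0.5985)]^(1/3) = 0.3185 m.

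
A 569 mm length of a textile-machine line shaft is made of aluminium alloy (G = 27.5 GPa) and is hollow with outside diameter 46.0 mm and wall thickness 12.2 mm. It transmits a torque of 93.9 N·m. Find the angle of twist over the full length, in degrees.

J = π(d_o⁴ − d_i⁴)/32 = π(0.0460⁴ − 0.0216⁴)/32 = 4.182×10^-7 m⁴.
θ = T·L/(G·J) = 93.90 × 0.569 / (27.5×10⁹ × 4.182×10^-7) = 4.646×10^-3 rad.

0.266°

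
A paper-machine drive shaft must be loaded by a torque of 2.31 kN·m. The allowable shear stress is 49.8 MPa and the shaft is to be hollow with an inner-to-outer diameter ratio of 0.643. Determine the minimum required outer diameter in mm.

For a hollow shaft with d_i/d_o = 0.643: τ_max = 16T/(π d_o³ (1−k⁴)), so d_o = [16T/(π τ_allow (1−k⁴))]^(1/3) = [16·2310/(π·4.98×10^7·0.8291)]^(1/3) = 0.06580 m.

65.8 mm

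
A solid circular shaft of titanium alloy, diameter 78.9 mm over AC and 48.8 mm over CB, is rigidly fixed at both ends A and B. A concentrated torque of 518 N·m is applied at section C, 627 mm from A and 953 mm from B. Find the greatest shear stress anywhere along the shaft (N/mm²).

Compatibility: T_A·a/J_AC = T_B·b/J_CB with T_A + T_B = T₀.
J_AC = 3.80×10^-6 m⁴, J_CB = 5.57×10^-7 m⁴, so T_A = T₀·(J_AC/a)/((J_AC/a)+(J_CB/b)) = 472.5 N·m, T_B = 45.49 N·m.
τ in each portion: τ_AC = 4.90×10^6 Pa, τ_CB = 1.99×10^6 Pa; maximum is in AC.
τ_max = T_AC·r/J = 472.5·0.0395/3.80×10^-6 = 4.899×10^6 Pa.

4.90 N/mm²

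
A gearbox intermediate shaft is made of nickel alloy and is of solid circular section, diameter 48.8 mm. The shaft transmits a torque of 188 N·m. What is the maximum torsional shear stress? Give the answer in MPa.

J = πd⁴/32 = π(0.0488)⁴/32 = 5.568×10^-7 m⁴.
τ_max = T·r/J = 188.0 × 0.0244 / 5.568×10^-7 = 8.239×10^6 Pa.

8.24 MPa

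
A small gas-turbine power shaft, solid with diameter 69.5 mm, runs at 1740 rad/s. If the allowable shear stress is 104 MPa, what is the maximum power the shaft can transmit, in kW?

11900 kW

J = πd⁴/32 = π(0.0695)⁴/32 = 2.291×10^-6 m⁴.
T_max = τ_allow·J/r = 1.04×10^8 × 2.291×10^-6 / 0.0348 = 6855 N·m.
ω = 1740 rad/s, so P_max = T_max·ω = 1.193×10^7 W.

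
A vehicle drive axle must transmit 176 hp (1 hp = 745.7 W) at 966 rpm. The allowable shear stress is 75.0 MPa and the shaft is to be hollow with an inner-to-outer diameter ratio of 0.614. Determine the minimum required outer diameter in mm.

ω = 2π·966/60 = 101.2 rad/s, so T = P/ω = 176×745.7 / 101.2 = 1297 N·m.
For a hollow shaft with d_i/d_o = 0.614: τ_max = 16T/(π d_o³ (1−k⁴)), so d_o = [16T/(π τ_allow (1−k⁴))]^(1/3) = [16·1297/(π·7.50×10^7·0.8579)]^(1/3) = 0.04683 m.

46.8 mm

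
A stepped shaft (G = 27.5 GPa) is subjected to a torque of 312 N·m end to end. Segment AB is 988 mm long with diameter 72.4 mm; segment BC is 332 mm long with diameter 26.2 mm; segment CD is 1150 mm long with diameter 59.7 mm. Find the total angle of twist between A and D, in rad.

0.0960 rad

J_AB = π(0.0724)⁴/32 = 2.70×10^-6 m⁴; J_BC = π(0.0262)⁴/32 = 4.63×10^-8 m⁴; J_CD = π(0.0597)⁴/32 = 1.25×10^-6 m⁴.
θ = (T/G)·Σ L_i/J_i = (312.0/27.5×10⁹)·(0.988/2.70×10^-6 + 0.332/4.63×10^-8 + 1.15/1.25×10^-6) = 0.09604 rad.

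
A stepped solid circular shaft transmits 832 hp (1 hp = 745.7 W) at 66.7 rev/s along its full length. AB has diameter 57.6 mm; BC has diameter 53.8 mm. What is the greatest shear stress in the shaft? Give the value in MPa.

ω = 2π·66.7 = 419.1 rad/s, so T = P/ω = 832×745.7 / 419.1 = 1480 N·m.
Under the same torque, τ_max = 16T/(πd³) is largest where d is smallest — segment BC (d = 53.8 mm).
τ_max = 16·1480/(π·(0.0538)³) = 4.842×10^7 Pa.

48.4 MPa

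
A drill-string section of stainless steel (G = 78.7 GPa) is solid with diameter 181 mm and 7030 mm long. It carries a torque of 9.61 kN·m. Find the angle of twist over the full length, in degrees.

0.467°

J = πd⁴/32 = π(0.181)⁴/32 = 1.054×10^-4 m⁴.
θ = T·L/(G·J) = 9610 × 7.03 / (78.7×10⁹ × 1.054×10^-4) = 8.147×10^-3 rad.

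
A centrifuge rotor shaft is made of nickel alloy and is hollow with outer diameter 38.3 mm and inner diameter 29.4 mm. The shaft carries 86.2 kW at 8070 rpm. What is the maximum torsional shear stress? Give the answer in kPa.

14200 kPa

ω = 2π·8070/60 = 845.1 rad/s, so T = P/ω = 86.2×10³ / 845.1 = 102.0 N·m.
J = π(d_o⁴ − d_i⁴)/32 = π(0.0383⁴ − 0.0294⁴)/32 = 1.379×10^-7 m⁴.
τ_max = T·r/J = 102.0 × 0.0191 / 1.379×10^-7 = 1.416×10^7 Pa.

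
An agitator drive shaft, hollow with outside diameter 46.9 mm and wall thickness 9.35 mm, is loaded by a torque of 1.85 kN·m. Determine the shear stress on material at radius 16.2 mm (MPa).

J = π(d_o⁴ − d_i⁴)/32 = π(0.0469⁴ − 0.0282⁴)/32 = 4.129×10^-7 m⁴.
Shear stress varies linearly with radius: τ = T·r/J = 1850 × 0.0162 / 4.129×10^-7 = 7.258×10^7 Pa.

72.6 MPa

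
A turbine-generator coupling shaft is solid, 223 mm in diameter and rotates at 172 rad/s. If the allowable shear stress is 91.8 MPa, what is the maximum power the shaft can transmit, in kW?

34400 kW

J = πd⁴/32 = π(0.223)⁴/32 = 2.428×10^-4 m⁴.
T_max = τ_allow·J/r = 9.18×10^7 × 2.428×10^-4 / 0.112 = 199900 N·m.
ω = 172 rad/s, so P_max = T_max·ω = 3.438×10^7 W.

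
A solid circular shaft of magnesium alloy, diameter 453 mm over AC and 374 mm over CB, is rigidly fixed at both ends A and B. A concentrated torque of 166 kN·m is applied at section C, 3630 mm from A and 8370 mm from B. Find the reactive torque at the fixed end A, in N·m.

Compatibility: T_A·a/J_AC = T_B·b/J_CB with T_A + T_B = T₀.
J_AC = 4.13×10^-3 m⁴, J_CB = 1.92×10^-3 m⁴, so T_A = T₀·(J_AC/a)/((J_AC/a)+(J_CB/b)) = 138200 N·m, T_B = 27840 N·m.

138000 N·m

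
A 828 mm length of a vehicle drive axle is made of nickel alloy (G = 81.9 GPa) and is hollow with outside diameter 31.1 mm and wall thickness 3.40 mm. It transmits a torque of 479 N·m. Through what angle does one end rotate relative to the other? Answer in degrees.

J = π(d_o⁴ − d_i⁴)/32 = π(0.0311⁴ − 0.0243⁴)/32 = 5.761×10^-8 m⁴.
θ = T·L/(G·J) = 479.0 × 0.828 / (81.9×10⁹ × 5.761×10^-8) = 0.08406 rad.

4.82°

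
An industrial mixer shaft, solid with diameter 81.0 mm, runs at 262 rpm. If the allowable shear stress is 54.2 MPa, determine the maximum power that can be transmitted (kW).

155 kW

J = πd⁴/32 = π(0.0810)⁴/32 = 4.226×10^-6 m⁴.
T_max = τ_allow·J/r = 5.42×10^7 × 4.226×10^-6 / 0.0405 = 5656 N·m.
ω = 2π·262/60 = 27.44 rad/s, so P_max = T_max·ω = 1.552×10^5 W.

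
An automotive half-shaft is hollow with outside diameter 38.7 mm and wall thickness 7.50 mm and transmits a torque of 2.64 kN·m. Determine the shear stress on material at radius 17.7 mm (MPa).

247 MPa

J = π(d_o⁴ − d_i⁴)/32 = π(0.0387⁴ − 0.0237⁴)/32 = 1.892×10^-7 m⁴.
Shear stress varies linearly with radius: τ = T·r/J = 2640 × 0.0177 / 1.892×10^-7 = 2.469×10^8 Pa.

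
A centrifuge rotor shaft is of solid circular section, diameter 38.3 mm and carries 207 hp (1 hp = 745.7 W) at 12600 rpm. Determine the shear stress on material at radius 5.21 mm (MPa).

2.89 MPa

ω = 2π·12600/60 = 1319 rad/s, so T = P/ω = 207×745.7 / 1319 = 117.0 N·m.
J = πd⁴/32 = π(0.0383)⁴/32 = 2.112×10^-7 m⁴.
Shear stress varies linearly with radius: τ = T·r/J = 117.0 × 0.00521 / 2.112×10^-7 = 2.885×10^6 Pa.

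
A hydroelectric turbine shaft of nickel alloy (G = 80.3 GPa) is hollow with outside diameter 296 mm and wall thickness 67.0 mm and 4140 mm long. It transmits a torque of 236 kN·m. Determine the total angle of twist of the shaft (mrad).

17.7 mrad

J = π(d_o⁴ − d_i⁴)/32 = π(0.296⁴ − 0.162⁴)/32 = 6.860×10^-4 m⁴.
θ = T·L/(G·J) = 236000 × 4.14 / (80.3×10⁹ × 6.860×10^-4) = 0.01774 rad.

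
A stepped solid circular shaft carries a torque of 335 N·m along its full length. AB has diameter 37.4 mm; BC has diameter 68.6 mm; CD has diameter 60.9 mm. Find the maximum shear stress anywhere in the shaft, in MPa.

Under the same torque, τ_max = 16T/(πd³) is largest where d is smallest — segment AB (d = 37.4 mm).
τ_max = 16·335.0/(π·(0.0374)³) = 3.261×10^7 Pa.

32.6 MPa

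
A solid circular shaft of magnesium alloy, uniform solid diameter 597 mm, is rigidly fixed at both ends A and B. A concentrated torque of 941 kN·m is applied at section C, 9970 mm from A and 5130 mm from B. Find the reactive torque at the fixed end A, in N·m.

320000 N·m

With uniform GJ and both ends fixed, compatibility θ_AC = θ_CB gives T_A·a = T_B·b, together with T_A + T_B = T₀.
T_A = T₀·b/(a+b) = 941000·5130/15100 = 319700 N·m; T_B = 621300 N·m.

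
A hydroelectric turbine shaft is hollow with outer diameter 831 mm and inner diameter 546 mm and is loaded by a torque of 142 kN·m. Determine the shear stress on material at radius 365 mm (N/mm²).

J = π(d_o⁴ − d_i⁴)/32 = π(0.831⁴ − 0.546⁴)/32 = 0.03809 m⁴.
Shear stress varies linearly with radius: τ = T·r/J = 142000 × 0.365 / 0.03809 = 1.361×10^6 Pa.

1.36 N/mm²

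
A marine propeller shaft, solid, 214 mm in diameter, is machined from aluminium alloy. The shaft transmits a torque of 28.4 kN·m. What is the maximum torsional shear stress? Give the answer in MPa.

J = πd⁴/32 = π(0.214)⁴/32 = 2.059×10^-4 m⁴.
τ_max = T·r/J = 28400 × 0.107 / 2.059×10^-4 = 1.476×10^7 Pa.

14.8 MPa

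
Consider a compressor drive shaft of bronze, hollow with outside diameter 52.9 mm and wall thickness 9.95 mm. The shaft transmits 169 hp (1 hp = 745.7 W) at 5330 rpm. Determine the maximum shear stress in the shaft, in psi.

1330 psi

ω = 2π·5330/60 = 558.2 rad/s, so T = P/ω = 169×745.7 / 558.2 = 225.8 N·m.
J = π(d_o⁴ − d_i⁴)/32 = π(0.0529⁴ − 0.0330⁴)/32 = 6.524×10^-7 m⁴.
τ_max = T·r/J = 225.8 × 0.0264 / 6.524×10^-7 = 9.154×10^6 Pa.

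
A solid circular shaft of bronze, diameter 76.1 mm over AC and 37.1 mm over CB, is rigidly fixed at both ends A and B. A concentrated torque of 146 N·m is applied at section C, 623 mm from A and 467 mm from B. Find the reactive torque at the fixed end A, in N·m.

136 N·m

Compatibility: T_A·a/J_AC = T_B·b/J_CB with T_A + T_B = T₀.
J_AC = 3.29×10^-6 m⁴, J_CB = 1.86×10^-7 m⁴, so T_A = T₀·(J_AC/a)/((J_AC/a)+(J_CB/b)) = 135.8 N·m, T_B = 10.23 N·m.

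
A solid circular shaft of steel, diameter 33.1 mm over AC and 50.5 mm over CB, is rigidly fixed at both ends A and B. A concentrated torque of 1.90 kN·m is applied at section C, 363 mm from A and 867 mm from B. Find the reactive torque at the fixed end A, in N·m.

Compatibility: T_A·a/J_AC = T_B·b/J_CB with T_A + T_B = T₀.
J_AC = 1.18×10^-7 m⁴, J_CB = 6.39×10^-7 m⁴, so T_A = T₀·(J_AC/a)/((J_AC/a)+(J_CB/b)) = 581.3 N·m, T_B = 1319 N·m.

581 N·m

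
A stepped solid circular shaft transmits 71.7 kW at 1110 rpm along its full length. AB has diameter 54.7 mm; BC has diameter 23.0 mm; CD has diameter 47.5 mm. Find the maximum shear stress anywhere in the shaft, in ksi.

37.4 ksi

ω = 2π·1110/60 = 116.2 rad/s, so T = P/ω = 71.7×10³ / 116.2 = 616.8 N·m.
Under the same torque, τ_max = 16T/(πd³) is largest where d is smallest — segment BC (d = 23.0 mm).
τ_max = 16·616.8/(π·(0.0230)³) = 2.582×10^8 Pa.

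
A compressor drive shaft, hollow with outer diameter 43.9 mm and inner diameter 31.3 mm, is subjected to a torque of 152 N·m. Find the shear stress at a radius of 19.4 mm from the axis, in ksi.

J = π(d_o⁴ − d_i⁴)/32 = π(0.0439⁴ − 0.0313⁴)/32 = 2.704×10^-7 m⁴.
Shear stress varies linearly with radius: τ = T·r/J = 152.0 × 0.0194 / 2.704×10^-7 = 1.091×10^7 Pa.

1.58 ksi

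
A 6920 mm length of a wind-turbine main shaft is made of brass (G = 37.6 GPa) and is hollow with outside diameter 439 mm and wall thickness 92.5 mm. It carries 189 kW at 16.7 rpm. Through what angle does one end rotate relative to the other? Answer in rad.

0.00614 rad

ω = 2π·16.7/60 = 1.749 rad/s, so T = P/ω = 189×10³ / 1.749 = 108100 N·m.
J = π(d_o⁴ − d_i⁴)/32 = π(0.439⁴ − 0.254⁴)/32 = 3.238×10^-3 m⁴.
θ = T·L/(G·J) = 108100 × 6.92 / (37.6×10⁹ × 3.238×10^-3) = 6.143×10^-3 rad.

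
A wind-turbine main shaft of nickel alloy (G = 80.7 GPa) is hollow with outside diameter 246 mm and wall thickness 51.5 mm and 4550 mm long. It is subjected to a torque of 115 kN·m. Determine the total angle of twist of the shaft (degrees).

1.17°

J = π(d_o⁴ − d_i⁴)/32 = π(0.246⁴ − 0.143⁴)/32 = 3.185×10^-4 m⁴.
θ = T·L/(G·J) = 115000 × 4.55 / (80.7×10⁹ × 3.185×10^-4) = 0.02036 rad.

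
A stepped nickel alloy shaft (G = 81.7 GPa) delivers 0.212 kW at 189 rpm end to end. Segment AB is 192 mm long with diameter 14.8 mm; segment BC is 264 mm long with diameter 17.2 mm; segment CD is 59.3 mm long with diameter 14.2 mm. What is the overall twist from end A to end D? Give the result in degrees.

0.649°

ω = 2π·189/60 = 19.79 rad/s, so T = P/ω = 0.212×10³ / 19.79 = 10.71 N·m.
J_AB = π(0.0148)⁴/32 = 4.71×10^-9 m⁴; J_BC = π(0.0172)⁴/32 = 8.59×10^-9 m⁴; J_CD = π(0.0142)⁴/32 = 3.99×10^-9 m⁴.
θ = (T/G)·Σ L_i/J_i = (10.71/81.7×10⁹)·(0.192/4.71×10^-9 + 0.264/8.59×10^-9 + 0.0593/3.99×10^-9) = 0.01132 rad.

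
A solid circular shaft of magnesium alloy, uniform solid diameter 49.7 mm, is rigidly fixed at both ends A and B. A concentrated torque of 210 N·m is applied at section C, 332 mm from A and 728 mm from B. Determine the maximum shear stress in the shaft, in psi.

With uniform GJ and both ends fixed, compatibility θ_AC = θ_CB gives T_A·a = T_B·b, together with T_A + T_B = T₀.
T_A = T₀·b/(a+b) = 210.0·728/1060 = 144.2 N·m; T_B = 65.77 N·m.
τ in each portion: τ_AC = 5.98×10^6 Pa, τ_CB = 2.73×10^6 Pa; maximum is in AC.
τ_max = T_AC·r/J = 144.2·0.0249/5.99×10^-7 = 5.983×10^6 Pa.

868 psi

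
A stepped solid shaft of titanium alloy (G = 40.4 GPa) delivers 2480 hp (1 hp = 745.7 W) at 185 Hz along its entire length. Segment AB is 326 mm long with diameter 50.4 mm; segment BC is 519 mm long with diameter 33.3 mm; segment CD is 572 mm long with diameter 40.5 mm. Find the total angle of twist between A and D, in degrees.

ω = 2π·185 = 1162 rad/s, so T = P/ω = 2480×745.7 / 1162 = 1591 N·m.
J_AB = π(0.0504)⁴/32 = 6.33×10^-7 m⁴; J_BC = π(0.0333)⁴/32 = 1.21×10^-7 m⁴; J_CD = π(0.0405)⁴/32 = 2.64×10^-7 m⁴.
θ = (T/G)·Σ L_i/J_i = (1591/40.4×10⁹)·(0.326/6.33×10^-7 + 0.519/1.21×10^-7 + 0.572/2.64×10^-7) = 0.2749 rad.

15.7°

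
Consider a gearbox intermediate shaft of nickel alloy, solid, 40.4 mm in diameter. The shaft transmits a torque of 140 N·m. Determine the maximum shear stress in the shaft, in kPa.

J = πd⁴/32 = π(0.0404)⁴/32 = 2.615×10^-7 m⁴.
τ_max = T·r/J = 140.0 × 0.0202 / 2.615×10^-7 = 1.081×10^7 Pa.

10800 kPa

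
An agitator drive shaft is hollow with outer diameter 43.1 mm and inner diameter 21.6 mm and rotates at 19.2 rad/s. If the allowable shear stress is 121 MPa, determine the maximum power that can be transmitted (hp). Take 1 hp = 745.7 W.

J = π(d_o⁴ − d_i⁴)/32 = π(0.0431⁴ − 0.0216⁴)/32 = 3.174×10^-7 m⁴.
T_max = τ_allow·J/r = 1.21×10^8 × 3.174×10^-7 / 0.0215 = 1782 N·m.
ω = 19.2 rad/s, so P_max = T_max·ω = 3.422×10^4 W.

45.9 hp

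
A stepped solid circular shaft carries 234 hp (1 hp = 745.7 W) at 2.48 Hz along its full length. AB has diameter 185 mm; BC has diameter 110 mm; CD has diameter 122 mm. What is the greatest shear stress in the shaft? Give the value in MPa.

42.8 MPa

ω = 2π·2.48 = 15.58 rad/s, so T = P/ω = 234×745.7 / 15.58 = 11200 N·m.
Under the same torque, τ_max = 16T/(πd³) is largest where d is smallest — segment BC (d = 110 mm).
τ_max = 16·11200/(π·(0.110)³) = 4.285×10^7 Pa.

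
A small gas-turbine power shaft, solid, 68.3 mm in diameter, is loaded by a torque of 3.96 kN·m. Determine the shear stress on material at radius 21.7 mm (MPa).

40.2 MPa

J = πd⁴/32 = π(0.0683)⁴/32 = 2.136×10^-6 m⁴.
Shear stress varies linearly with radius: τ = T·r/J = 3960 × 0.0217 / 2.136×10^-6 = 4.022×10^7 Pa.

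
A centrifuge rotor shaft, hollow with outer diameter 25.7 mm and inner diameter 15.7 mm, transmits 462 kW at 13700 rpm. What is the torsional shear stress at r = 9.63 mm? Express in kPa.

84100 kPa

ω = 2π·13700/60 = 1435 rad/s, so T = P/ω = 462×10³ / 1435 = 322.0 N·m.
J = π(d_o⁴ − d_i⁴)/32 = π(0.0257⁴ − 0.0157⁴)/32 = 3.686×10^-8 m⁴.
Shear stress varies linearly with radius: τ = T·r/J = 322.0 × 0.00963 / 3.686×10^-8 = 8.412×10^7 Pa.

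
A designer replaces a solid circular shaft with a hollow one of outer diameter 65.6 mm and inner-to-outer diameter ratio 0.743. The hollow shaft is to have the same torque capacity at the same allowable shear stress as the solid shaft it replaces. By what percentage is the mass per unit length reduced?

42.9 %

Equal τ_max and T ⇒ the solid shaft needs d_s³ = d_o³(1−k⁴), so d_s = 65.6·(1−0.743⁴)^(1/3) = 58.11 mm.
Area ratio A_h/A_s = d_o²(1−k²)/d_s² = (1−k²)/(1−k⁴)^(2/3) = 0.5708.
Mass saving = 1 − 0.5708 = 42.9 %.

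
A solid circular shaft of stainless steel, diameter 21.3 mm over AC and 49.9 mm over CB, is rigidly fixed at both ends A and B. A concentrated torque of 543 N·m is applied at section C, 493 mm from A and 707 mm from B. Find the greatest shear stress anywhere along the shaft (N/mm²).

21.2 N/mm²

Compatibility: T_A·a/J_AC = T_B·b/J_CB with T_A + T_B = T₀.
J_AC = 2.02×10^-8 m⁴, J_CB = 6.09×10^-7 m⁴, so T_A = T₀·(J_AC/a)/((J_AC/a)+(J_CB/b)) = 24.68 N·m, T_B = 518.3 N·m.
τ in each portion: τ_AC = 1.30×10^7 Pa, τ_CB = 2.12×10^7 Pa; maximum is in CB.
τ_max = T_CB·r/J = 518.3·0.0249/6.09×10^-7 = 2.125×10^7 Pa.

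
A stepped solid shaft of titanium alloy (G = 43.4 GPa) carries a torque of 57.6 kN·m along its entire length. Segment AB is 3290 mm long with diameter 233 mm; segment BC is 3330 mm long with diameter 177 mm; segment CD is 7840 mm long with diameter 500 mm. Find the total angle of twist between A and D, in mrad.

J_AB = π(0.233)⁴/32 = 2.89×10^-4 m⁴; J_BC = π(0.177)⁴/32 = 9.64×10^-5 m⁴; J_CD = π(0.500)⁴/32 = 6.14×10^-3 m⁴.
θ = (T/G)·Σ L_i/J_i = (57600/43.4×10⁹)·(3.29/2.89×10^-4 + 3.33/9.64×10^-5 + 7.84/6.14×10^-3) = 0.06265 rad.

62.7 mrad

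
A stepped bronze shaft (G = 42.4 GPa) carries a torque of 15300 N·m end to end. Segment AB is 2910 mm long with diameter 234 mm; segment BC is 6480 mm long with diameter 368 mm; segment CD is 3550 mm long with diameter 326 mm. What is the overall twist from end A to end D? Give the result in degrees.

J_AB = π(0.234)⁴/32 = 2.94×10^-4 m⁴; J_BC = π(0.368)⁴/32 = 1.80×10^-3 m⁴; J_CD = π(0.326)⁴/32 = 1.11×10^-3 m⁴.
θ = (T/G)·Σ L_i/J_i = (15300/42.4×10⁹)·(2.91/2.94×10^-4 + 6.48/1.80×10^-3 + 3.55/1.11×10^-3) = 6.021×10^-3 rad.

0.345°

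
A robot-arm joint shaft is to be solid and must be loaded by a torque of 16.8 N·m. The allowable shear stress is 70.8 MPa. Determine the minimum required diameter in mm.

10.7 mm

For a solid shaft τ_max = 16T/(πd³), so d = (16T/(π τ_allow))^(1/3) = (16·16.80/(π·7.08×10^7))^(1/3) = 0.01065 m.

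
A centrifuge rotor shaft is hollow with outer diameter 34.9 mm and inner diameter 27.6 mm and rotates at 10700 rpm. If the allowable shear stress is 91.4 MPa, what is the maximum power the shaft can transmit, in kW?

J = π(d_o⁴ − d_i⁴)/32 = π(0.0349⁴ − 0.0276⁴)/32 = 8.868×10^-8 m⁴.
T_max = τ_allow·J/r = 9.14×10^7 × 8.868×10^-8 / 0.0175 = 464.5 N·m.
ω = 2π·10700/60 = 1121 rad/s, so P_max = T_max·ω = 5.205×10^5 W.

520 kW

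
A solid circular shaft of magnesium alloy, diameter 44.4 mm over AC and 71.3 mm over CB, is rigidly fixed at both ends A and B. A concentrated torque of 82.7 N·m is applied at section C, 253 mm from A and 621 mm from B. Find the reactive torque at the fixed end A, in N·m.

22.3 N·m

Compatibility: T_A·a/J_AC = T_B·b/J_CB with T_A + T_B = T₀.
J_AC = 3.82×10^-7 m⁴, J_CB = 2.54×10^-6 m⁴, so T_A = T₀·(J_AC/a)/((J_AC/a)+(J_CB/b)) = 22.30 N·m, T_B = 60.40 N·m.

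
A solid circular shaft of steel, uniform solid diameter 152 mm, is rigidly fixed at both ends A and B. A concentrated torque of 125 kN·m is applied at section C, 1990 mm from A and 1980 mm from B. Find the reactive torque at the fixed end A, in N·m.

With uniform GJ and both ends fixed, compatibility θ_AC = θ_CB gives T_A·a = T_B·b, together with T_A + T_B = T₀.
T_A = T₀·b/(a+b) = 125000·1980/3970 = 62340 N·m; T_B = 62660 N·m.

62300 N·m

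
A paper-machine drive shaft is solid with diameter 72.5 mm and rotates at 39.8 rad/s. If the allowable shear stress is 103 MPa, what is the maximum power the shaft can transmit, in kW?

307 kW

J = πd⁴/32 = π(0.0725)⁴/32 = 2.712×10^-6 m⁴.
T_max = τ_allow·J/r = 1.03×10^8 × 2.712×10^-6 / 0.0362 = 7707 N·m.
ω = 39.8 rad/s, so P_max = T_max·ω = 3.067×10^5 W.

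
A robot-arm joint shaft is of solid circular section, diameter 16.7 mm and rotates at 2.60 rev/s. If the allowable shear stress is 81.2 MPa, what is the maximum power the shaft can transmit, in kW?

1.21 kW

J = πd⁴/32 = π(0.0167)⁴/32 = 7.636×10^-9 m⁴.
T_max = τ_allow·J/r = 8.12×10^7 × 7.636×10^-9 / 0.00835 = 74.26 N·m.
ω = 2π·2.60 = 16.34 rad/s, so P_max = T_max·ω = 1213 W.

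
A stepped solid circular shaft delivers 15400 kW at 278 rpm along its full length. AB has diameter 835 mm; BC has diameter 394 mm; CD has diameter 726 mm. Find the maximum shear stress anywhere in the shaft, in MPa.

44.0 MPa

ω = 2π·278/60 = 29.11 rad/s, so T = P/ω = 15400×10³ / 29.11 = 529000 N·m.
Under the same torque, τ_max = 16T/(πd³) is largest where d is smallest — segment BC (d = 394 mm).
τ_max = 16·529000/(π·(0.394)³) = 4.405×10^7 Pa.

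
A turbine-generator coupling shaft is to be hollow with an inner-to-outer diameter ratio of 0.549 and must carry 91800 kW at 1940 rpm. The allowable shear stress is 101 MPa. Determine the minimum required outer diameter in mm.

ω = 2π·1940/60 = 203.2 rad/s, so T = P/ω = 91800×10³ / 203.2 = 451900 N·m.
For a hollow shaft with d_i/d_o = 0.549: τ_max = 16T/(π d_o³ (1−k⁴)), so d_o = [16T/(π τ_allow (1−k⁴))]^(1/3) = [16·451900/(π·1.01×10^8·0.9092)]^(1/3) = 0.2926 m.

293 mm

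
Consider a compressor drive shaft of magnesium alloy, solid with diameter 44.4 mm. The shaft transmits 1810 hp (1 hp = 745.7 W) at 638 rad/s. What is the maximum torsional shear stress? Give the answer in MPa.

ω = 638 rad/s, so T = P/ω = 1810×745.7 / 638.0 = 2116 N·m.
J = πd⁴/32 = π(0.0444)⁴/32 = 3.815×10^-7 m⁴.
τ_max = T·r/J = 2116 × 0.0222 / 3.815×10^-7 = 1.231×10^8 Pa.

123 MPa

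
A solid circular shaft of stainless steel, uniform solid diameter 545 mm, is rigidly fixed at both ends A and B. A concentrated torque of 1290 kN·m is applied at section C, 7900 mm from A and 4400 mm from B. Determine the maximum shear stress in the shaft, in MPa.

With uniform GJ and both ends fixed, compatibility θ_AC = θ_CB gives T_A·a = T_B·b, together with T_A + T_B = T₀.
T_A = T₀·b/(a+b) = 1.290e6·4400/12300 = 461500 N·m; T_B = 828500 N·m.
τ in each portion: τ_AC = 1.45×10^7 Pa, τ_CB = 2.61×10^7 Pa; maximum is in CB.
τ_max = T_CB·r/J = 828500·0.273/8.66×10^-3 = 2.607×10^7 Pa.

26.1 MPa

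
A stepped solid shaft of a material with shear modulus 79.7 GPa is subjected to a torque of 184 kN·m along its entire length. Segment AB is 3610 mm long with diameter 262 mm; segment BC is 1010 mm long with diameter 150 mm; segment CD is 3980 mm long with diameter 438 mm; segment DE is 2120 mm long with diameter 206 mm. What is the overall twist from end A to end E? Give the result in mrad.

J_AB = π(0.262)⁴/32 = 4.63×10^-4 m⁴; J_BC = π(0.150)⁴/32 = 4.97×10^-5 m⁴; J_CD = π(0.438)⁴/32 = 3.61×10^-3 m⁴; J_DE = π(0.206)⁴/32 = 1.77×10^-4 m⁴.
θ = (T/G)·Σ L_i/J_i = (184000/79.7×10⁹)·(3.61/4.63×10^-4 + 1.01/4.97×10^-5 + 3.98/3.61×10^-3 + 2.12/1.77×10^-4) = 0.09516 rad.

95.2 mrad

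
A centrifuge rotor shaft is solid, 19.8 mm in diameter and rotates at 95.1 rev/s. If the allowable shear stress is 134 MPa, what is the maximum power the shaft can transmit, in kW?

122 kW

J = πd⁴/32 = π(0.0198)⁴/32 = 1.509×10^-8 m⁴.
T_max = τ_allow·J/r = 1.34×10^8 × 1.509×10^-8 / 0.00990 = 204.2 N·m.
ω = 2π·95.1 = 597.5 rad/s, so P_max = T_max·ω = 1.220×10^5 W.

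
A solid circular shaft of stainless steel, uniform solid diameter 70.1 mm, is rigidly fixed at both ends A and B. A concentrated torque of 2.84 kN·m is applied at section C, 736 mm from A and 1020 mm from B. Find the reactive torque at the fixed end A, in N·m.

1650 N·m

With uniform GJ and both ends fixed, compatibility θ_AC = θ_CB gives T_A·a = T_B·b, together with T_A + T_B = T₀.
T_A = T₀·b/(a+b) = 2840·1020/1756 = 1650 N·m; T_B = 1190 N·m.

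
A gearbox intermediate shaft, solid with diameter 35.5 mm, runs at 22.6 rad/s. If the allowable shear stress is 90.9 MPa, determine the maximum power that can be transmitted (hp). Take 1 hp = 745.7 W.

24.2 hp

J = πd⁴/32 = π(0.0355)⁴/32 = 1.559×10^-7 m⁴.
T_max = τ_allow·J/r = 9.09×10^7 × 1.559×10^-7 / 0.0177 = 798.5 N·m.
ω = 22.6 rad/s, so P_max = T_max·ω = 1.805×10^4 W.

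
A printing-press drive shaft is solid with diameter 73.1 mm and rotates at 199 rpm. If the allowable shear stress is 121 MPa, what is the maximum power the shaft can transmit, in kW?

193 kW

J = πd⁴/32 = π(0.0731)⁴/32 = 2.803×10^-6 m⁴.
T_max = τ_allow·J/r = 1.21×10^8 × 2.803×10^-6 / 0.0365 = 9280 N·m.
ω = 2π·199/60 = 20.84 rad/s, so P_max = T_max·ω = 1.934×10^5 W.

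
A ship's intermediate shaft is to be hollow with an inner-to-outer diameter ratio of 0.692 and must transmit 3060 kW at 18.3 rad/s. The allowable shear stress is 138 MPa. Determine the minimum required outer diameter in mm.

ω = 18.3 rad/s, so T = P/ω = 3060×10³ / 18.30 = 167200 N·m.
For a hollow shaft with d_i/d_o = 0.692: τ_max = 16T/(π d_o³ (1−k⁴)), so d_o = [16T/(π τ_allow (1−k⁴))]^(1/3) = [16·167200/(π·1.38×10^8·0.7707)]^(1/3) = 0.2001 m.

200 mm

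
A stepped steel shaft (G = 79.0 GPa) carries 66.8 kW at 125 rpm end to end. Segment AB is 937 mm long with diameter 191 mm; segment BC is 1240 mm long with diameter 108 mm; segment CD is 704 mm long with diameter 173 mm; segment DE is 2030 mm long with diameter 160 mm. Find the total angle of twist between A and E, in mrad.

9.02 mrad

ω = 2π·125/60 = 13.09 rad/s, so T = P/ω = 66.8×10³ / 13.09 = 5103 N·m.
J_AB = π(0.191)⁴/32 = 1.31×10^-4 m⁴; J_BC = π(0.108)⁴/32 = 1.34×10^-5 m⁴; J_CD = π(0.173)⁴/32 = 8.79×10^-5 m⁴; J_DE = π(0.160)⁴/32 = 6.43×10^-5 m⁴.
θ = (T/G)·Σ L_i/J_i = (5103/79.0×10⁹)·(0.937/1.31×10^-4 + 1.24/1.34×10^-5 + 0.704/8.79×10^-5 + 2.03/6.43×10^-5) = 9.016×10^-3 rad.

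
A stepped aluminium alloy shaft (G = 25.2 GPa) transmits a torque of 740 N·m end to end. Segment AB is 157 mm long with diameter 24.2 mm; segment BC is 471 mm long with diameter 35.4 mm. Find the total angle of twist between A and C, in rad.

J_AB = π(0.0242)⁴/32 = 3.37×10^-8 m⁴; J_BC = π(0.0354)⁴/32 = 1.54×10^-7 m⁴.
θ = (T/G)·Σ L_i/J_i = (740.0/25.2×10⁹)·(0.157/3.37×10^-8 + 0.471/1.54×10^-7) = 0.2266 rad.

0.227 rad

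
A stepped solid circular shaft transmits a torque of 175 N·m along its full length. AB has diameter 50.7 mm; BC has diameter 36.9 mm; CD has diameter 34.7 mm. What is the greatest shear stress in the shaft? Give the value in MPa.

21.3 MPa

Under the same torque, τ_max = 16T/(πd³) is largest where d is smallest — segment CD (d = 34.7 mm).
τ_max = 16·175.0/(π·(0.0347)³) = 2.133×10^7 Pa.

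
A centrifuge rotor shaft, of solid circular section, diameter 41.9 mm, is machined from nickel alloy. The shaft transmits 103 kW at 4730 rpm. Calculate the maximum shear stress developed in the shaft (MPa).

ω = 2π·4730/60 = 495.3 rad/s, so T = P/ω = 103×10³ / 495.3 = 207.9 N·m.
J = πd⁴/32 = π(0.0419)⁴/32 = 3.026×10^-7 m⁴.
τ_max = T·r/J = 207.9 × 0.0209 / 3.026×10^-7 = 1.440×10^7 Pa.

14.4 MPa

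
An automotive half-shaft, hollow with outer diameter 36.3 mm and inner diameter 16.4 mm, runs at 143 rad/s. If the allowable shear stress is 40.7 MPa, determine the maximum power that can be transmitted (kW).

J = π(d_o⁴ − d_i⁴)/32 = π(0.0363⁴ − 0.0164⁴)/32 = 1.634×10^-7 m⁴.
T_max = τ_allow·J/r = 4.07×10^7 × 1.634×10^-7 / 0.0181 = 366.3 N·m.
ω = 143 rad/s, so P_max = T_max·ω = 5.238×10^4 W.

52.4 kW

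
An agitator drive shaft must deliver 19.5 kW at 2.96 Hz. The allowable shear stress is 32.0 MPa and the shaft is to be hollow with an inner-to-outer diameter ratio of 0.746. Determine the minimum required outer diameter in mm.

62.3 mm

ω = 2π·2.96 = 18.60 rad/s, so T = P/ω = 19.5×10³ / 18.60 = 1048 N·m.
For a hollow shaft with d_i/d_o = 0.746: τ_max = 16T/(π d_o³ (1−k⁴)), so d_o = [16T/(π τ_allow (1−k⁴))]^(1/3) = [16·1048/(π·3.20×10^7·0.6903)]^(1/3) = 0.06229 m.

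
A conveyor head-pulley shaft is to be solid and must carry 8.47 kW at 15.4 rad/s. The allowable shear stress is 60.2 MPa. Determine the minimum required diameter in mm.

36.0 mm

ω = 15.4 rad/s, so T = P/ω = 8.47×10³ / 15.40 = 550.0 N·m.
For a solid shaft τ_max = 16T/(πd³), so d = (16T/(π τ_allow))^(1/3) = (16·550.0/(π·6.02×10^7))^(1/3) = 0.03597 m.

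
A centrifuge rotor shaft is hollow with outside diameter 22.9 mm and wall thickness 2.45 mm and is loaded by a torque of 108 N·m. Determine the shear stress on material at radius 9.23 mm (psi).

8660 psi

J = π(d_o⁴ − d_i⁴)/32 = π(0.0229⁴ − 0.0180⁴)/32 = 1.669×10^-8 m⁴.
Shear stress varies linearly with radius: τ = T·r/J = 108.0 × 0.00923 / 1.669×10^-8 = 5.972×10^7 Pa.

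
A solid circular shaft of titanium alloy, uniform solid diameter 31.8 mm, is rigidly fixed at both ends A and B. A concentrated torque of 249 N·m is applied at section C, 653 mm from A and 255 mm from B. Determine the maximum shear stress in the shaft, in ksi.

4.11 ksi

With uniform GJ and both ends fixed, compatibility θ_AC = θ_CB gives T_A·a = T_B·b, together with T_A + T_B = T₀.
T_A = T₀·b/(a+b) = 249.0·255/908.0 = 69.93 N·m; T_B = 179.1 N·m.
τ in each portion: τ_AC = 1.11×10^7 Pa, τ_CB = 2.84×10^7 Pa; maximum is in CB.
τ_max = T_CB·r/J = 179.1·0.0159/1.00×10^-7 = 2.836×10^7 Pa.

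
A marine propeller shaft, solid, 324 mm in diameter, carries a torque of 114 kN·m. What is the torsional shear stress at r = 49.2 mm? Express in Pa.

J = πd⁴/32 = π(0.324)⁴/32 = 1.082×10^-3 m⁴.
Shear stress varies linearly with radius: τ = T·r/J = 114000 × 0.0492 / 1.082×10^-3 = 5.184×10^6 Pa.

5.18e6 Pa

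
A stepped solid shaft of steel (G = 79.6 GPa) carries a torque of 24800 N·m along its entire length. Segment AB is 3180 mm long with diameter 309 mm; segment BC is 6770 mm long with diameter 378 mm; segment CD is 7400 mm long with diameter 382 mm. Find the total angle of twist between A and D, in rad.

0.00326 rad

J_AB = π(0.309)⁴/32 = 8.95×10^-4 m⁴; J_BC = π(0.378)⁴/32 = 2.00×10^-3 m⁴; J_CD = π(0.382)⁴/32 = 2.09×10^-3 m⁴.
θ = (T/G)·Σ L_i/J_i = (24800/79.6×10⁹)·(3.18/8.95×10^-4 + 6.77/2.00×10^-3 + 7.40/2.09×10^-3) = 3.262×10^-3 rad.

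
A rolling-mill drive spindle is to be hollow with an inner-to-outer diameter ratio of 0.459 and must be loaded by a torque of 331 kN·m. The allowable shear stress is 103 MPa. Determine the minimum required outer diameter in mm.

258 mm

For a hollow shaft with d_i/d_o = 0.459: τ_max = 16T/(π d_o³ (1−k⁴)), so d_o = [16T/(π τ_allow (1−k⁴))]^(1/3) = [16·331000/(π·1.03×10^8·0.9556)]^(1/3) = 0.2578 m.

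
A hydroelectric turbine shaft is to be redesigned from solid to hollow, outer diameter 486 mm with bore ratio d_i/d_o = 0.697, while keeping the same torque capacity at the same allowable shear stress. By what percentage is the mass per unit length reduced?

38.5 %

Equal τ_max and T ⇒ the solid shaft needs d_s³ = d_o³(1−k⁴), so d_s = 486·(1−0.697⁴)^(1/3) = 444.3 mm.
Area ratio A_h/A_s = d_o²(1−k²)/d_s² = (1−k²)/(1−k⁴)^(2/3) = 0.6153.
Mass saving = 1 − 0.6153 = 38.5 %.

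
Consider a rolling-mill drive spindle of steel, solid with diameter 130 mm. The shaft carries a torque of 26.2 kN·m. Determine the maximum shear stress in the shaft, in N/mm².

J = πd⁴/32 = π(0.130)⁴/32 = 2.804×10^-5 m⁴.
τ_max = T·r/J = 26200 × 0.0650 / 2.804×10^-5 = 6.074×10^7 Pa.

60.7 N/mm²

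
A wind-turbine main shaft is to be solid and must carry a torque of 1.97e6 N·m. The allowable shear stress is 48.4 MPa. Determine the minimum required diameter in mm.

592 mm

For a solid shaft τ_max = 16T/(πd³), so d = (16T/(π τ_allow))^(1/3) = (16·1.970e6/(π·4.84×10^7))^(1/3) = 0.5918 m.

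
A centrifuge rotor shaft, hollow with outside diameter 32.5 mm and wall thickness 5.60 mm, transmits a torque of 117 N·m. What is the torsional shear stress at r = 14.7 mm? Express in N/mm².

19.3 N/mm²

J = π(d_o⁴ − d_i⁴)/32 = π(0.0325⁴ − 0.0213⁴)/32 = 8.932×10^-8 m⁴.
Shear stress varies linearly with radius: τ = T·r/J = 117.0 × 0.0147 / 8.932×10^-8 = 1.925×10^7 Pa.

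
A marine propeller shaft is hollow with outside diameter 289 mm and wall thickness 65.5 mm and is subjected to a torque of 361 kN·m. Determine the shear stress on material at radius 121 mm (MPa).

70.0 MPa

J = π(d_o⁴ − d_i⁴)/32 = π(0.289⁴ − 0.158⁴)/32 = 6.237×10^-4 m⁴.
Shear stress varies linearly with radius: τ = T·r/J = 361000 × 0.121 / 6.237×10^-4 = 7.004×10^7 Pa.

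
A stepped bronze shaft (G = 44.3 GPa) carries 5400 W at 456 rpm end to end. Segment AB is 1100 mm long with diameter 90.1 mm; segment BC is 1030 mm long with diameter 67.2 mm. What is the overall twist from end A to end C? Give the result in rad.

ω = 2π·456/60 = 47.75 rad/s, so T = P/ω = 5400 / 47.75 = 113.1 N·m.
J_AB = π(0.0901)⁴/32 = 6.47×10^-6 m⁴; J_BC = π(0.0672)⁴/32 = 2.00×10^-6 m⁴.
θ = (T/G)·Σ L_i/J_i = (113.1/44.3×10⁹)·(1.10/6.47×10^-6 + 1.03/2.00×10^-6) = 1.747×10^-3 rad.

0.00175 rad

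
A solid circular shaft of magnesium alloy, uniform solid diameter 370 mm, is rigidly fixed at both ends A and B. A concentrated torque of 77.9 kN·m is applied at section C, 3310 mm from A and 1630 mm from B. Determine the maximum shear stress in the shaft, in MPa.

With uniform GJ and both ends fixed, compatibility θ_AC = θ_CB gives T_A·a = T_B·b, together with T_A + T_B = T₀.
T_A = T₀·b/(a+b) = 77900·1630/4940 = 25700 N·m; T_B = 52200 N·m.
τ in each portion: τ_AC = 2.58×10^6 Pa, τ_CB = 5.25×10^6 Pa; maximum is in CB.
τ_max = T_CB·r/J = 52200·0.185/1.84×10^-3 = 5.248×10^6 Pa.

5.25 MPa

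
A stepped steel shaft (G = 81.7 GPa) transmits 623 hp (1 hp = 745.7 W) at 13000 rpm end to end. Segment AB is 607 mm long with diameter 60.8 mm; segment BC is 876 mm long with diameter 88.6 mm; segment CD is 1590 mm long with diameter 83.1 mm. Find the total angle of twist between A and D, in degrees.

0.224°

ω = 2π·13000/60 = 1361 rad/s, so T = P/ω = 623×745.7 / 1361 = 341.3 N·m.
J_AB = π(0.0608)⁴/32 = 1.34×10^-6 m⁴; J_BC = π(0.0886)⁴/32 = 6.05×10^-6 m⁴; J_CD = π(0.0831)⁴/32 = 4.68×10^-6 m⁴.
θ = (T/G)·Σ L_i/J_i = (341.3/81.7×10⁹)·(0.607/1.34×10^-6 + 0.876/6.05×10^-6 + 1.59/4.68×10^-6) = 3.913×10^-3 rad.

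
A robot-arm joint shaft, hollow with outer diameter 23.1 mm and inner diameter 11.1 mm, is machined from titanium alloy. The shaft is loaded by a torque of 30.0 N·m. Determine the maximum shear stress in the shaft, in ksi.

J = π(d_o⁴ − d_i⁴)/32 = π(0.0231⁴ − 0.0111⁴)/32 = 2.646×10^-8 m⁴.
τ_max = T·r/J = 30.00 × 0.0116 / 2.646×10^-8 = 1.309×10^7 Pa.

1.90 ksi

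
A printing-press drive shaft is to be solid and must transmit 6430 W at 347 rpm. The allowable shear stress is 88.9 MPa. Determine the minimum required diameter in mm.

ω = 2π·347/60 = 36.34 rad/s, so T = P/ω = 6430 / 36.34 = 177.0 N·m.
For a solid shaft τ_max = 16T/(πd³), so d = (16T/(π τ_allow))^(1/3) = (16·177.0/(π·8.89×10^7))^(1/3) = 0.02164 m.

21.6 mm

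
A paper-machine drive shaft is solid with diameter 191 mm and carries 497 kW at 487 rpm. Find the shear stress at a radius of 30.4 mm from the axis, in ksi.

0.329 ksi

ω = 2π·487/60 = 51.00 rad/s, so T = P/ω = 497×10³ / 51.00 = 9745 N·m.
J = πd⁴/32 = π(0.191)⁴/32 = 1.307×10^-4 m⁴.
Shear stress varies linearly with radius: τ = T·r/J = 9745 × 0.0304 / 1.307×10^-4 = 2.267×10^6 Pa.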